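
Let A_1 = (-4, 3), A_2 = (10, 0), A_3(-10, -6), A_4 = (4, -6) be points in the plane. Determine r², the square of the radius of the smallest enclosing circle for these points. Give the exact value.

109

The farthest pair is A_2–A_3 with squared distance 436. The circle on this segment as diameter has centre (0, -3) and r² = 436/4 = 109.
Check A_1: distance² to centre = 52 ≤ 109, so it lies inside.
All remaining points lie in this disk, and no smaller disk contains both endpoints, so this is the minimum enclosing circle.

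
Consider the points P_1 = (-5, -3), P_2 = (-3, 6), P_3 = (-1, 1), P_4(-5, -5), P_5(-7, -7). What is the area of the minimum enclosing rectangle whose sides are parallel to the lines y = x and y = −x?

76.5

In coordinates u = x + y, v = x − y the rectangle is axis-aligned; the map (x,y)→(u,v) scales areas by 2.
u-values: -8, 3, 0, -10, -14; range = 3 − (-14) = 17.
v-values: -2, -9, -2, 0, 0; range = 0 − (-9) = 9.
Area = (17 × 9) / 2 = 76.5.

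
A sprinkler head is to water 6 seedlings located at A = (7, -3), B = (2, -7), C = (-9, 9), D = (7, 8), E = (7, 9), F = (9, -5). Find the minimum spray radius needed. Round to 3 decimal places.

By Welzl's lemma the MEC is supported by two points (diametrically opposite) or three points (on a circumcircle).
The farthest pair is C–F with squared distance 520. The circle on this segment as diameter has centre (0, 2) and r² = 520/4 = 130.
Check A: distance² to centre = 74 ≤ 130, so it lies inside.
All remaining points lie in this disk, and no smaller disk contains both endpoints, so this is the minimum enclosing circle.
r = √130 ≈ 11.402.

11.402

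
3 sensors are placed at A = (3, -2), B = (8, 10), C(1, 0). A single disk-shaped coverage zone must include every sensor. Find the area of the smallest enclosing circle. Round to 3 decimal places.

Side lengths²: AB² = 169, AC² = 8, BC² = 149.
Since AB² = 169 ≥ 149 + 8 = 157, the angle opposite AB is not acute, so the smallest enclosing circle has AB as diameter.
Centre = midpoint of AB = (5.5, 4), r² = 169/4 = 42.25.
Area = π·r² = π·42.25 ≈ 132.732.

132.732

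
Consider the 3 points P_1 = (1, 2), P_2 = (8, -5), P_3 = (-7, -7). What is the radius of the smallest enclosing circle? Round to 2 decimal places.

Side lengths²: P_1P_2² = 98, P_1P_3² = 145, P_2P_3² = 229.
Since P_2P_3² = 229 < 145 + 98 = 243, the triangle is acute, so the smallest enclosing circle is the circumcircle.
Circumcentre = (15/34, -189/34), r² = 33205/578.
r = √(33205/578) ≈ 7.58.

7.58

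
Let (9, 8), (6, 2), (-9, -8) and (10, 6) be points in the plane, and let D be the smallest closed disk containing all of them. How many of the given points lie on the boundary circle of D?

A smallest enclosing disk is always determined by at most three of the input points on its boundary.
The farthest pair is (9, 8)–(-9, -8) with squared distance 580. The circle on this segment as diameter has centre (0, 0) and r² = 580/4 = 145.
Check (6, 2): distance² to centre = 40 ≤ 145, so it lies inside.
All remaining points lie in this disk, and no smaller disk contains both endpoints, so this is the minimum enclosing circle.
The points at distance exactly r from the centre are (9, 8), (-9, -8) — 2 points.

2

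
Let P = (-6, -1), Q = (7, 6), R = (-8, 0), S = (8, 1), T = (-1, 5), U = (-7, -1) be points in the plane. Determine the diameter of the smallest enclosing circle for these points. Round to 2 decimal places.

The minimum enclosing circle is determined by three boundary points: Q, R, S.
Their circumcentre is (-5/54, 107/54) with r² = 96889/1458.
The farthest remaining point U is at distance² 82525/1458 ≤ 96889/1458.
Diameter = 2r = 2√(96889/1458) ≈ 16.30.

16.30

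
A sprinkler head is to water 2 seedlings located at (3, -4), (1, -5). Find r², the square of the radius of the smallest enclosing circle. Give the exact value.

1.25

The smallest circle enclosing two points has them as diameter endpoints.
Centre = midpoint = (2, -4.5); r² = |(3, -4)−(1, -5)|²/4 = 5/4 = 1.25.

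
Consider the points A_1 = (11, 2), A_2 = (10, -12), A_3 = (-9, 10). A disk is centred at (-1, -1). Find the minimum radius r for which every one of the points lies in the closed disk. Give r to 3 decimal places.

The required radius is the distance from (-1, -1) to the farthest point.
Squared distances: 153, 242, 185.
Maximum is 242, attained at A_2.
r = √242 ≈ 15.556.

15.556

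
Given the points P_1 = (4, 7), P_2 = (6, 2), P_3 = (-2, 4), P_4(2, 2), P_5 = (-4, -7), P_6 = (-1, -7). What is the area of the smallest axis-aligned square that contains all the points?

The bounding box has width 10 and height 14.
An axis-aligned square enclosing the set must have side ≥ max(width, height).
So the minimum side is max(10, 14) = 14.
Area = 14² = 196.

196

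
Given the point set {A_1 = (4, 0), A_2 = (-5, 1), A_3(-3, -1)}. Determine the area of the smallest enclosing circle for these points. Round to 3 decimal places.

Side lengths²: A_1A_2² = 82, A_1A_3² = 50, A_2A_3² = 8.
Since A_1A_2² = 82 ≥ 50 + 8 = 58, the angle opposite A_1A_2 is not acute, so the smallest enclosing circle has A_1A_2 as diameter.
Centre = midpoint of A_1A_2 = (-0.5, 0.5), r² = 82/4 = 20.5.
Area = π·r² = π·20.5 ≈ 64.403.

64.403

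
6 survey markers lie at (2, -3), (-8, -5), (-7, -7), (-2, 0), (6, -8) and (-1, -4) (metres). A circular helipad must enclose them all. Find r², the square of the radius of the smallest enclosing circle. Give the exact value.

51.25

A smallest enclosing disk is always determined by at most three of the input points on its boundary.
The farthest pair is (-8, -5)–(6, -8) with squared distance 205. The circle on this segment as diameter has centre (-1, -6.5) and r² = 205/4 = 51.25.
Check (2, -3): distance² to centre = 21.25 ≤ 51.25, so it lies inside.
All remaining points lie in this disk, and no smaller disk contains both endpoints, so this is the minimum enclosing circle.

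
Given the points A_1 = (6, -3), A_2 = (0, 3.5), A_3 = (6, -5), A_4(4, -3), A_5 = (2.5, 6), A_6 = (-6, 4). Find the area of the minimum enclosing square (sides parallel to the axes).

144

The bounding box has width 12 and height 11.
An axis-aligned square enclosing the set must have side ≥ max(width, height).
So the minimum side is max(12, 11) = 12.
Area = 12² = 144.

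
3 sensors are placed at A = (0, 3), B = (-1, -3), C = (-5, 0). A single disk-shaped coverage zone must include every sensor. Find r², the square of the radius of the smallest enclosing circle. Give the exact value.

15725/1458

Side lengths²: AB² = 37, AC² = 34, BC² = 25.
Since AB² = 37 < 34 + 25 = 59, the triangle is acute, so the smallest enclosing circle is the circumcircle.
Circumcentre = (-31/18, 11/54), r² = 15725/1458.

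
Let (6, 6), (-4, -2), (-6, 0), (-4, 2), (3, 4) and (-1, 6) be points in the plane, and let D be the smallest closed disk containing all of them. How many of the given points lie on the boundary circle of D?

The farthest pair is (6, 6)–(-6, 0) with squared distance 180. The circle on this segment as diameter has centre (0, 3) and r² = 180/4 = 45.
Check (-4, -2): distance² to centre = 41 ≤ 45, so it lies inside.
All remaining points lie in this disk, and no smaller disk contains both endpoints, so this is the minimum enclosing circle.
The points at distance exactly r from the centre are (6, 6), (-6, 0) — 2 points.

2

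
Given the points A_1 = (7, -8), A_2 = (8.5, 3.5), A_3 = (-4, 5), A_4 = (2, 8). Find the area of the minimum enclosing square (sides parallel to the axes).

256

The bounding box has width 12.5 and height 16.
An axis-aligned square enclosing the set must have side ≥ max(width, height).
So the minimum side is max(12.5, 16) = 16.
Area = 16² = 256.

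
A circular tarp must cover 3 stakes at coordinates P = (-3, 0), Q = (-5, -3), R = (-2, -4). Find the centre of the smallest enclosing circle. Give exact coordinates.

Side lengths²: PQ² = 13, PR² = 17, QR² = 10.
Since PR² = 17 < 13 + 10 = 23, the triangle is acute, so the smallest enclosing circle is the circumcircle.
Circumcentre = (-67/22, -47/22), r² = 1105/242.
Centre = (-67/22, -47/22).

(-67/22, -47/22)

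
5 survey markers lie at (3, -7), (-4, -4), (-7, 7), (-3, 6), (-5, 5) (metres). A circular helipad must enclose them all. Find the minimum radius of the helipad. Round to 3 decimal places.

8.602

By Welzl's lemma the MEC is supported by two points (diametrically opposite) or three points (on a circumcircle).
The farthest pair is (3, -7)–(-7, 7) with squared distance 296. The circle on this segment as diameter has centre (-2, 0) and r² = 296/4 = 74.
Check (-4, -4): distance² to centre = 20 ≤ 74, so it lies inside.
All remaining points lie in this disk, and no smaller disk contains both endpoints, so this is the minimum enclosing circle.
r = √74 ≈ 8.602.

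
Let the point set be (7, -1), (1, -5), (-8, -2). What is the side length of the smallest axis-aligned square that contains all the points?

The bounding box has width 15 and height 4.
An axis-aligned square enclosing the set must have side ≥ max(width, height).
So the minimum side is max(15, 4) = 15.

15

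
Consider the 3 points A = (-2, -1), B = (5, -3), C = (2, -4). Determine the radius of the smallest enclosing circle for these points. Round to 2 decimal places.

Side lengths²: AB² = 53, AC² = 25, BC² = 10.
Since AB² = 53 ≥ 25 + 10 = 35, the angle opposite AB is not acute, so the smallest enclosing circle has AB as diameter.
Centre = midpoint of AB = (1.5, -2), r² = 53/4 = 13.25.
r = √(13.25) ≈ 3.64.

3.64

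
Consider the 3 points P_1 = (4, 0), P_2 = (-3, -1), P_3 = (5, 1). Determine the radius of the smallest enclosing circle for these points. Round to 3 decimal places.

4.123

Side lengths²: P_1P_2² = 50, P_1P_3² = 2, P_2P_3² = 68.
Since P_2P_3² = 68 ≥ 50 + 2 = 52, the angle opposite P_2P_3 is not acute, so the smallest enclosing circle has P_2P_3 as diameter.
Centre = midpoint of P_2P_3 = (1, 0), r² = 68/4 = 17.
r = √17 ≈ 4.123.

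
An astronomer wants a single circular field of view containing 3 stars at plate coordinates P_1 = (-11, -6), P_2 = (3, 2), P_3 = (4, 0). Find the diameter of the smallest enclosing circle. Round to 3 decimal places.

Side lengths²: P_1P_2² = 260, P_1P_3² = 261, P_2P_3² = 5.
Since P_1P_3² = 261 < 260 + 5 = 265, the triangle is acute, so the smallest enclosing circle is the circumcircle.
Circumcentre = (-11/3, -31/12), r² = 9425/144.
Diameter = 2r = 2√(9425/144) ≈ 16.180.

16.180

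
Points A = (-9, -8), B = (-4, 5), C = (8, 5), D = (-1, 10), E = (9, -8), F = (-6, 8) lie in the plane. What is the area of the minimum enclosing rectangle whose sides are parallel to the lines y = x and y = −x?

465

In coordinates u = x + y, v = x − y the rectangle is axis-aligned; the map (x,y)→(u,v) scales areas by 2.
u-values: -17, 1, 13, 9, 1, 2; range = 13 − (-17) = 30.
v-values: -1, -9, 3, -11, 17, -14; range = 17 − (-14) = 31.
Area = (30 × 31) / 2 = 465.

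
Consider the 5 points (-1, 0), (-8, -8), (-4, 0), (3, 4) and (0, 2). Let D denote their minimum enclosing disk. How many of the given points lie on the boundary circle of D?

2

A smallest enclosing disk is always determined by at most three of the input points on its boundary.
The farthest pair is (-8, -8)–(3, 4) with squared distance 265. The circle on this segment as diameter has centre (-2.5, -2) and r² = 265/4 = 66.25.
Check (-1, 0): distance² to centre = 6.25 ≤ 66.25, so it lies inside.
All remaining points lie in this disk, and no smaller disk contains both endpoints, so this is the minimum enclosing circle.
The points at distance exactly r from the centre are (-8, -8), (3, 4) — 2 points.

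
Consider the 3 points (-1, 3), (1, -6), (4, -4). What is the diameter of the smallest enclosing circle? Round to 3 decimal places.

Call the three points A, B, C in the order given.
Side lengths²: AB² = 85, AC² = 74, BC² = 13.
Since AB² = 85 < 74 + 13 = 87, the triangle is acute, so the smallest enclosing circle is the circumcircle.
Circumcentre = (9/62, -91/62), r² = 40885/1922.
Diameter = 2r = 2√(40885/1922) ≈ 9.224.

9.224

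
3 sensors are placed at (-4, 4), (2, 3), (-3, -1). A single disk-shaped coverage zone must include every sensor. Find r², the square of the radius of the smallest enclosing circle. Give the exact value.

Call the three points A, B, C in the order given.
Side lengths²: AB² = 37, AC² = 26, BC² = 41.
Since BC² = 41 < 37 + 26 = 63, the triangle is acute, so the smallest enclosing circle is the circumcircle.
Circumcentre = (-73/58, 113/58), r² = 19721/1682.

19721/1682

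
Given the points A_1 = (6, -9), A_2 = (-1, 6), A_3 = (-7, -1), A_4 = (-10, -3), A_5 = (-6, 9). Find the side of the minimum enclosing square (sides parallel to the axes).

The bounding box has width 16 and height 18.
An axis-aligned square enclosing the set must have side ≥ max(width, height).
So the minimum side is max(16, 18) = 18.

18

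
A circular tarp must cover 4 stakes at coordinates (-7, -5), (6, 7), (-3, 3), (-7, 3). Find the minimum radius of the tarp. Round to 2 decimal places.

8.85

A smallest enclosing disk is always determined by at most three of the input points on its boundary.
The farthest pair is (-7, -5)–(6, 7) with squared distance 313. The circle on this segment as diameter has centre (-0.5, 1) and r² = 313/4 = 78.25.
Check (-3, 3): distance² to centre = 10.25 ≤ 78.25, so it lies inside.
All remaining points lie in this disk, and no smaller disk contains both endpoints, so this is the minimum enclosing circle.
r = √(78.25) ≈ 8.85.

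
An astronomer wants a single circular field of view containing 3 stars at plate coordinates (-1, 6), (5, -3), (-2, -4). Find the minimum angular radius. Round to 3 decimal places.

Call the three points A, B, C in the order given.
Side lengths²: AB² = 117, AC² = 101, BC² = 50.
Since AB² = 117 < 101 + 50 = 151, the triangle is acute, so the smallest enclosing circle is the circumcircle.
Circumcentre = (41/46, 35/46), r² = 32825/1058.
r = √(32825/1058) ≈ 5.570.

5.570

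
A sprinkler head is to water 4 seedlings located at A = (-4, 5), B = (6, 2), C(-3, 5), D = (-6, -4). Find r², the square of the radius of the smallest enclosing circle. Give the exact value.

45.2392578125

A smallest enclosing disk is always determined by at most three of the input points on its boundary.
The minimum enclosing circle is determined by three boundary points: A, B, D.
Their circumcentre is (-0.21875, -0.5625) with r² = 45.2392578125.
The farthest remaining point C is at distance² 38.6767578125 ≤ 45.2392578125.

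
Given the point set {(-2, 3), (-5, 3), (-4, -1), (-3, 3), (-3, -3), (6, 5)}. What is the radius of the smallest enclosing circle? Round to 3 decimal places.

A smallest enclosing disk is always determined by at most three of the input points on its boundary.
The minimum enclosing circle is determined by three boundary points: (-5, 3), (-3, -3), (6, 5).
Their circumcentre is (13/14, 23/14) with r² = 3625/98.
The farthest remaining point (-4, -1) is at distance² 3065/98 ≤ 3625/98.
r = √(3625/98) ≈ 6.082.

6.082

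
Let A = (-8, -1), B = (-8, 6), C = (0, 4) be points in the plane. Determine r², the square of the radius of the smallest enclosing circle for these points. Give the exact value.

Side lengths²: AB² = 49, AC² = 89, BC² = 68.
Since AC² = 89 < 68 + 49 = 117, the triangle is acute, so the smallest enclosing circle is the circumcircle.
Circumcentre = (-4.625, 2.5), r² = 23.640625.

23.640625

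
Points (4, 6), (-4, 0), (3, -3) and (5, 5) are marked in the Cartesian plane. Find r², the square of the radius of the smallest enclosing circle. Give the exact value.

29725/1089

By Welzl's lemma the MEC is supported by two points (diametrically opposite) or three points (on a circumcircle).
The minimum enclosing circle is determined by three boundary points: (4, 6), (-4, 0), (3, -3).
Their circumcentre is (10/11, 59/33) with r² = 29725/1089.
The farthest remaining point (5, 5) is at distance² 29461/1089 ≤ 29725/1089.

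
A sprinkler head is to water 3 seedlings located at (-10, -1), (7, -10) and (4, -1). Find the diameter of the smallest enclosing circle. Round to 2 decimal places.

Call the three points A, B, C in the order given.
Side lengths²: AB² = 370, AC² = 196, BC² = 90.
Since AB² = 370 ≥ 196 + 90 = 286, the angle opposite AB is not acute, so the smallest enclosing circle has AB as diameter.
Centre = midpoint of AB = (-1.5, -5.5), r² = 370/4 = 92.5.
Diameter = 2r = 2√(92.5) ≈ 19.24.

19.24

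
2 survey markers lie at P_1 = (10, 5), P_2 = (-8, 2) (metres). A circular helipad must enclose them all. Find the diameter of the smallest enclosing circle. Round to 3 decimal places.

18.248

The smallest circle enclosing two points has them as diameter endpoints.
Centre = midpoint = (1, 3.5); r² = |P_1P_2|²/4 = 333/4 = 83.25.
Diameter = 2r = 2√(83.25) ≈ 18.248.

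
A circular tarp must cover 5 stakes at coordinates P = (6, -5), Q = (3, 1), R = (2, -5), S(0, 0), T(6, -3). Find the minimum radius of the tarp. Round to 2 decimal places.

A smallest enclosing disk is always determined by at most three of the input points on its boundary.
The farthest pair is P–S with squared distance 61. The circle on this segment as diameter has centre (3, -2.5) and r² = 61/4 = 15.25.
Check Q: distance² to centre = 12.25 ≤ 15.25, so it lies inside.
All remaining points lie in this disk, and no smaller disk contains both endpoints, so this is the minimum enclosing circle.
r = √(15.25) ≈ 3.91.

3.91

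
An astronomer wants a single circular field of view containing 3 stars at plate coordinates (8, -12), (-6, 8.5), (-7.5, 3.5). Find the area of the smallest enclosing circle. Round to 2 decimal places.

484.00

Call the three points A, B, C in the order given.
Side lengths²: AB² = 616.25, AC² = 480.5, BC² = 27.25.
Since AB² = 616.25 ≥ 480.5 + 27.25 = 507.75, the angle opposite AB is not acute, so the smallest enclosing circle has AB as diameter.
Centre = midpoint of AB = (1, -1.75), r² = 616.25/4 = 154.0625.
Area = π·r² = π·154.0625 ≈ 484.00.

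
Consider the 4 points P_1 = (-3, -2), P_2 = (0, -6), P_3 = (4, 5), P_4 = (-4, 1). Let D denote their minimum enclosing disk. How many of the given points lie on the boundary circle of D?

3

The minimum enclosing circle is determined by three boundary points: P_2, P_3, P_4.
Their circumcentre is (61/36, -7/18) with r² = 44525/1296.
The farthest remaining point P_1 is at distance² 31925/1296 ≤ 44525/1296.
The points at distance exactly r from the centre are P_2, P_3, P_4 — 3 points.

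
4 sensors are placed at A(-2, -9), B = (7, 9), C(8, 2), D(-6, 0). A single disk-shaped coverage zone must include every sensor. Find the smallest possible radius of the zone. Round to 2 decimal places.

The farthest pair is A–B with squared distance 405. The circle on this segment as diameter has centre (2.5, 0) and r² = 405/4 = 101.25.
Check C: distance² to centre = 34.25 ≤ 101.25, so it lies inside.
All remaining points lie in this disk, and no smaller disk contains both endpoints, so this is the minimum enclosing circle.
r = √(101.25) ≈ 10.06.

10.06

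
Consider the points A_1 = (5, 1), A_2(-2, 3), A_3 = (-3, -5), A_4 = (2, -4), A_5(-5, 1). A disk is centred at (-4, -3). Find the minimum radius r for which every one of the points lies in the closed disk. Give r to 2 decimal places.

The required radius is the distance from (-4, -3) to the farthest point.
Squared distances: 97, 40, 5, 37, 17.
Maximum is 97, attained at A_1.
r = √97 ≈ 9.85.

9.85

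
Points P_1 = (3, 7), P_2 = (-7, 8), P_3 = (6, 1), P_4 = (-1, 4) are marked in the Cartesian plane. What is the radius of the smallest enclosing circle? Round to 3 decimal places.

7.382

The minimum enclosing circle of a finite set is fixed by two of the points (as a diameter) or three (as a circumcircle).
The farthest pair is P_2–P_3 with squared distance 218. The circle on this segment as diameter has centre (-0.5, 4.5) and r² = 218/4 = 54.5.
Check P_1: distance² to centre = 18.5 ≤ 54.5, so it lies inside.
All remaining points lie in this disk, and no smaller disk contains both endpoints, so this is the minimum enclosing circle.
r = √(54.5) ≈ 7.382.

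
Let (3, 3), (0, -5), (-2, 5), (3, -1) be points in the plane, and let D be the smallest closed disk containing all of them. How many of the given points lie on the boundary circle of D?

2

The farthest pair is (0, -5)–(-2, 5) with squared distance 104. The circle on this segment as diameter has centre (-1, 0) and r² = 104/4 = 26.
Check (3, 3): distance² to centre = 25 ≤ 26, so it lies inside.
All remaining points lie in this disk, and no smaller disk contains both endpoints, so this is the minimum enclosing circle.
The points at distance exactly r from the centre are (0, -5), (-2, 5) — 2 points.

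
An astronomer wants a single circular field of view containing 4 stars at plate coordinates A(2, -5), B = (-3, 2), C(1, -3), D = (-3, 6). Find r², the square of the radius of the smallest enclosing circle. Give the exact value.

36.5

By Welzl's lemma the MEC is supported by two points (diametrically opposite) or three points (on a circumcircle).
The farthest pair is A–D with squared distance 146. The circle on this segment as diameter has centre (-0.5, 0.5) and r² = 146/4 = 36.5.
Check B: distance² to centre = 8.5 ≤ 36.5, so it lies inside.
All remaining points lie in this disk, and no smaller disk contains both endpoints, so this is the minimum enclosing circle.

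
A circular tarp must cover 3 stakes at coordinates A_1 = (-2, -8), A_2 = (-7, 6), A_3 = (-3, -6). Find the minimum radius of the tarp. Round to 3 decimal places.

Side lengths²: A_1A_2² = 221, A_1A_3² = 5, A_2A_3² = 160.
Since A_1A_2² = 221 ≥ 160 + 5 = 165, the angle opposite A_1A_2 is not acute, so the smallest enclosing circle has A_1A_2 as diameter.
Centre = midpoint of A_1A_2 = (-4.5, -1), r² = 221/4 = 55.25.
r = √(55.25) ≈ 7.433.

7.433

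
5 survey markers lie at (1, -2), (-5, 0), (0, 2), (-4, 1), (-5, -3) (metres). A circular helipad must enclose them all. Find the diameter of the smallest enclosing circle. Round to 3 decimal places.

7.094

A smallest enclosing disk is always determined by at most three of the input points on its boundary.
The minimum enclosing circle is determined by three boundary points: (1, -2), (0, 2), (-5, -3).
Their circumcentre is (-2.3, -0.7) with r² = 12.58.
The farthest remaining point (-5, 0) is at distance² 7.78 ≤ 12.58.
Diameter = 2r = 2√(12.58) ≈ 7.094.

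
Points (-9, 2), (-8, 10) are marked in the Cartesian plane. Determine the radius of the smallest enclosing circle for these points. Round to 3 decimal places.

The smallest circle enclosing two points has them as diameter endpoints.
Centre = midpoint = (-8.5, 6); r² = |(-9, 2)−(-8, 10)|²/4 = 65/4 = 16.25.
r = √(16.25) ≈ 4.031.

4.031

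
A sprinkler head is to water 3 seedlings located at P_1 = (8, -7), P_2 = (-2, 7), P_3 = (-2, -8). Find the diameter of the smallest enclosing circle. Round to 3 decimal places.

Side lengths²: P_1P_2² = 296, P_1P_3² = 101, P_2P_3² = 225.
Since P_1P_2² = 296 < 225 + 101 = 326, the triangle is acute, so the smallest enclosing circle is the circumcircle.
Circumcentre = (2.3, -0.5), r² = 74.74.
Diameter = 2r = 2√(74.74) ≈ 17.290.

17.290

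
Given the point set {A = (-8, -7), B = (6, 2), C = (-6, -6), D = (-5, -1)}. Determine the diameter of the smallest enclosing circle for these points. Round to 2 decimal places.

The minimum enclosing circle of a finite set is fixed by two of the points (as a diameter) or three (as a circumcircle).
The farthest pair is A–B with squared distance 277. The circle on this segment as diameter has centre (-1, -2.5) and r² = 277/4 = 69.25.
Check C: distance² to centre = 37.25 ≤ 69.25, so it lies inside.
All remaining points lie in this disk, and no smaller disk contains both endpoints, so this is the minimum enclosing circle.
Diameter = 2r = 2√(69.25) ≈ 16.64.

16.64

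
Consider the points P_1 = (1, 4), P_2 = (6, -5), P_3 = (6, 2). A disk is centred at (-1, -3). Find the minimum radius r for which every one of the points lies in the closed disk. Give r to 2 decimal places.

The required radius is the distance from (-1, -3) to the farthest point.
Squared distances: 53, 53, 74.
Maximum is 74, attained at P_3.
r = √74 ≈ 8.60.

8.60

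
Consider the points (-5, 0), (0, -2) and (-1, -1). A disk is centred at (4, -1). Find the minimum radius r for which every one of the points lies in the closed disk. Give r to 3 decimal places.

9.055

The required radius is the distance from (4, -1) to the farthest point.
Squared distances: 82, 17, 25.
Maximum is 82, attained at (-5, 0).
r = √82 ≈ 9.055.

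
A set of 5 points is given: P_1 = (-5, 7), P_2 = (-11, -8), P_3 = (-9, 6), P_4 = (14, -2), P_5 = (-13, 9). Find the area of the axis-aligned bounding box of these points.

459

x ranges over [-13, 14], width 27.
y ranges over [-8, 9], height 17.
Area = 27 × 17 = 459.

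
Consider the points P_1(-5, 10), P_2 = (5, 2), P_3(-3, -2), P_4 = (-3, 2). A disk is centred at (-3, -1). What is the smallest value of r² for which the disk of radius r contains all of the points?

125

The required radius is the distance from (-3, -1) to the farthest point.
Squared distances: 125, 73, 1, 9.
Maximum is 125, attained at P_1.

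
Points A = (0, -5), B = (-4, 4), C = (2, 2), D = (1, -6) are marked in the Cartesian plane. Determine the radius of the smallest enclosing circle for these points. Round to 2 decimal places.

5.59

By Welzl's lemma the MEC is supported by two points (diametrically opposite) or three points (on a circumcircle).
The farthest pair is B–D with squared distance 125. The circle on this segment as diameter has centre (-1.5, -1) and r² = 125/4 = 31.25.
Check A: distance² to centre = 18.25 ≤ 31.25, so it lies inside.
All remaining points lie in this disk, and no smaller disk contains both endpoints, so this is the minimum enclosing circle.
r = √(31.25) ≈ 5.59.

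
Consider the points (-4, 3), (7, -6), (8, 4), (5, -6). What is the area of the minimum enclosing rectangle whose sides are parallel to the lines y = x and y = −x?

In coordinates u = x + y, v = x − y the rectangle is axis-aligned; the map (x,y)→(u,v) scales areas by 2.
u-values: -1, 1, 12, -1; range = 12 − (-1) = 13.
v-values: -7, 13, 4, 11; range = 13 − (-7) = 20.
Area = (13 × 20) / 2 = 130.

130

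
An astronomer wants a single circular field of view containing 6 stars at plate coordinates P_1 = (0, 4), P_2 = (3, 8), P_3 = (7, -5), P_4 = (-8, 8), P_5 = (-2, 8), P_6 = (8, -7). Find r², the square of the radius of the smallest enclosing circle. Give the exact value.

The farthest pair is P_4–P_6 with squared distance 481. The circle on this segment as diameter has centre (0, 0.5) and r² = 481/4 = 120.25.
Check P_1: distance² to centre = 12.25 ≤ 120.25, so it lies inside.
All remaining points lie in this disk, and no smaller disk contains both endpoints, so this is the minimum enclosing circle.

120.25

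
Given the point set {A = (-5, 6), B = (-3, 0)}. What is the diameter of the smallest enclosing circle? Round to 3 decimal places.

The smallest circle enclosing two points has them as diameter endpoints.
Centre = midpoint = (-4, 3); r² = |AB|²/4 = 40/4 = 10.
Diameter = 2r = 2√10 ≈ 6.325.

6.325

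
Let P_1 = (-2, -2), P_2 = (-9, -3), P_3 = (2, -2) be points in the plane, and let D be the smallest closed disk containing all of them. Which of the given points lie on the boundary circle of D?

P_2, P_3

Side lengths²: P_1P_2² = 50, P_1P_3² = 16, P_2P_3² = 122.
Since P_2P_3² = 122 ≥ 50 + 16 = 66, the angle opposite P_2P_3 is not acute, so the smallest enclosing circle has P_2P_3 as diameter.
Centre = midpoint of P_2P_3 = (-3.5, -2.5), r² = 122/4 = 30.5.
The points at distance exactly r from the centre are P_2, P_3 — 2 points.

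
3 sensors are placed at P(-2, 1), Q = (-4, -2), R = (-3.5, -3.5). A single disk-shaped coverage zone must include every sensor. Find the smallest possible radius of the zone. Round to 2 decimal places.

Side lengths²: PQ² = 13, PR² = 22.5, QR² = 2.5.
Since PR² = 22.5 ≥ 13 + 2.5 = 15.5, the angle opposite PR is not acute, so the smallest enclosing circle has PR as diameter.
Centre = midpoint of PR = (-2.75, -1.25), r² = 22.5/4 = 5.625.
r = √(5.625) ≈ 2.37.

2.37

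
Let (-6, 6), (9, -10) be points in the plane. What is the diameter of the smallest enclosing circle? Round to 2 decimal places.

21.93

The smallest circle enclosing two points has them as diameter endpoints.
Centre = midpoint = (1.5, -2); r² = |(-6, 6)−(9, -10)|²/4 = 481/4 = 120.25.
Diameter = 2r = 2√(120.25) ≈ 21.93.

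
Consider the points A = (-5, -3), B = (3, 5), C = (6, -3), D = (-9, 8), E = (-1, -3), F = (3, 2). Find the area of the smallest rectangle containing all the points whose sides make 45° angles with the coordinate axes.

208

In coordinates u = x + y, v = x − y the rectangle is axis-aligned; the map (x,y)→(u,v) scales areas by 2.
u-values: -8, 8, 3, -1, -4, 5; range = 8 − (-8) = 16.
v-values: -2, -2, 9, -17, 2, 1; range = 9 − (-17) = 26.
Area = (16 × 26) / 2 = 208.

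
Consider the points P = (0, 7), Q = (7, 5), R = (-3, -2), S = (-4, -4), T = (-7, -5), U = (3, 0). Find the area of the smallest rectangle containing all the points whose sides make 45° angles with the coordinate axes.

In coordinates u = x + y, v = x − y the rectangle is axis-aligned; the map (x,y)→(u,v) scales areas by 2.
u-values: 7, 12, -5, -8, -12, 3; range = 12 − (-12) = 24.
v-values: -7, 2, -1, 0, -2, 3; range = 3 − (-7) = 10.
Area = (24 × 10) / 2 = 120.

120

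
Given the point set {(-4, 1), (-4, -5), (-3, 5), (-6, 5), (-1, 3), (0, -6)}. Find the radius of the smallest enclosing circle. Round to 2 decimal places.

6.26

The minimum enclosing circle of a finite set is fixed by two of the points (as a diameter) or three (as a circumcircle).
The farthest pair is (-6, 5)–(0, -6) with squared distance 157. The circle on this segment as diameter has centre (-3, -0.5) and r² = 157/4 = 39.25.
Check (-4, 1): distance² to centre = 3.25 ≤ 39.25, so it lies inside.
All remaining points lie in this disk, and no smaller disk contains both endpoints, so this is the minimum enclosing circle.
r = √(39.25) ≈ 6.26.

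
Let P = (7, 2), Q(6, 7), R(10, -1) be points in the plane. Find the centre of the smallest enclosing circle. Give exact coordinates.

Side lengths²: PQ² = 26, PR² = 18, QR² = 80.
Since QR² = 80 ≥ 26 + 18 = 44, the angle opposite QR is not acute, so the smallest enclosing circle has QR as diameter.
Centre = midpoint of QR = (8, 3), r² = 80/4 = 20.
Centre = (8, 3).

(8, 3)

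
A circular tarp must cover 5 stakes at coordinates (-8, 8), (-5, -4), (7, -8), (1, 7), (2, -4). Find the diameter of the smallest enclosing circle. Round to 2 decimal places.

21.93

The minimum enclosing circle of a finite set is fixed by two of the points (as a diameter) or three (as a circumcircle).
The farthest pair is (-8, 8)–(7, -8) with squared distance 481. The circle on this segment as diameter has centre (-0.5, 0) and r² = 481/4 = 120.25.
Check (-5, -4): distance² to centre = 36.25 ≤ 120.25, so it lies inside.
All remaining points lie in this disk, and no smaller disk contains both endpoints, so this is the minimum enclosing circle.
Diameter = 2r = 2√(120.25) ≈ 21.93.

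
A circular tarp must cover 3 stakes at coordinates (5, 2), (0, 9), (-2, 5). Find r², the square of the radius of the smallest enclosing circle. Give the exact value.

5365/289

Call the three points A, B, C in the order given.
Side lengths²: AB² = 74, AC² = 58, BC² = 20.
Since AB² = 74 < 58 + 20 = 78, the triangle is acute, so the smallest enclosing circle is the circumcircle.
Circumcentre = (39/17, 91/17), r² = 5365/289.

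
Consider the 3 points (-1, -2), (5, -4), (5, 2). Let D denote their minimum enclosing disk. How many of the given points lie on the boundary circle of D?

Call the three points A, B, C in the order given.
Side lengths²: AB² = 40, AC² = 52, BC² = 36.
Since AC² = 52 < 40 + 36 = 76, the triangle is acute, so the smallest enclosing circle is the circumcircle.
Circumcentre = (8/3, -1), r² = 130/9.
The points at distance exactly r from the centre are (-1, -2), (5, -4), (5, 2) — 3 points.

3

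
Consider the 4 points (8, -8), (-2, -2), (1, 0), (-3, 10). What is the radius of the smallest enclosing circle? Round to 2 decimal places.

The farthest pair is (8, -8)–(-3, 10) with squared distance 445. The circle on this segment as diameter has centre (2.5, 1) and r² = 445/4 = 111.25.
Check (-2, -2): distance² to centre = 29.25 ≤ 111.25, so it lies inside.
All remaining points lie in this disk, and no smaller disk contains both endpoints, so this is the minimum enclosing circle.
r = √(111.25) ≈ 10.55.

10.55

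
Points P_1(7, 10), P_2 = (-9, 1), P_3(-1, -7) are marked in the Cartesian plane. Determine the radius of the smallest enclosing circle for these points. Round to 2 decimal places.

Side lengths²: P_1P_2² = 337, P_1P_3² = 353, P_2P_3² = 128.
Since P_1P_3² = 353 < 337 + 128 = 465, the triangle is acute, so the smallest enclosing circle is the circumcircle.
Circumcentre = (0.62, 2.62), r² = 95.1688.
r = √(95.1688) ≈ 9.76.

9.76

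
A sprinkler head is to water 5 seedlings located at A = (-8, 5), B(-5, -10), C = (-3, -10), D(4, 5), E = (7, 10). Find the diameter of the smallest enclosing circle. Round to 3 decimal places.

The minimum enclosing circle of a finite set is fixed by two of the points (as a diameter) or three (as a circumcircle).
The farthest pair is B–E with squared distance 544. The circle on this segment as diameter has centre (1, 0) and r² = 544/4 = 136.
Check A: distance² to centre = 106 ≤ 136, so it lies inside.
All remaining points lie in this disk, and no smaller disk contains both endpoints, so this is the minimum enclosing circle.
Diameter = 2r = 2√136 ≈ 23.324.

23.324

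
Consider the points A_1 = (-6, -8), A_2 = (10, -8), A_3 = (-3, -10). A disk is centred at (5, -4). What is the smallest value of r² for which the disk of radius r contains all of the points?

The required radius is the distance from (5, -4) to the farthest point.
Squared distances: 137, 41, 100.
Maximum is 137, attained at A_1.

137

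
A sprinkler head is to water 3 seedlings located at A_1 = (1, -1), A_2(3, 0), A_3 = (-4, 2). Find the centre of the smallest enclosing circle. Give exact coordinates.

Side lengths²: A_1A_2² = 5, A_1A_3² = 34, A_2A_3² = 53.
Since A_2A_3² = 53 ≥ 34 + 5 = 39, the angle opposite A_2A_3 is not acute, so the smallest enclosing circle has A_2A_3 as diameter.
Centre = midpoint of A_2A_3 = (-0.5, 1), r² = 53/4 = 13.25.
Centre = (-0.5, 1).

(-0.5, 1)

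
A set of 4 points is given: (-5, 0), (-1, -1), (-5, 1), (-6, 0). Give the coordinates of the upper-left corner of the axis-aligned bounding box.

x-range [-6, -1], y-range [-1, 1].
The upper-left corner is (-6, 1).

(-6, 1)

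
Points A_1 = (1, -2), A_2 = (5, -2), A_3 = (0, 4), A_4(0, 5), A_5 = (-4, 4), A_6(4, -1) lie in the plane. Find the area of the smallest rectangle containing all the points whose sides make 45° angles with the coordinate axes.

In coordinates u = x + y, v = x − y the rectangle is axis-aligned; the map (x,y)→(u,v) scales areas by 2.
u-values: -1, 3, 4, 5, 0, 3; range = 5 − (-1) = 6.
v-values: 3, 7, -4, -5, -8, 5; range = 7 − (-8) = 15.
Area = (6 × 15) / 2 = 45.

45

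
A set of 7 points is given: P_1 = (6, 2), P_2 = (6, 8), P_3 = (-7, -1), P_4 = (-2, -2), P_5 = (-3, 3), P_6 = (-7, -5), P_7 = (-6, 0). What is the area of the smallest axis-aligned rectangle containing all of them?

169

x ranges over [-7, 6], width 13.
y ranges over [-5, 8], height 13.
Area = 13 × 13 = 169.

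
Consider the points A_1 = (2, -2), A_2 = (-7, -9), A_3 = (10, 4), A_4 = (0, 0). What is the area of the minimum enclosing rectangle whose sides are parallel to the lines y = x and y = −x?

90

In coordinates u = x + y, v = x − y the rectangle is axis-aligned; the map (x,y)→(u,v) scales areas by 2.
u-values: 0, -16, 14, 0; range = 14 − (-16) = 30.
v-values: 4, 2, 6, 0; range = 6 − 0 = 6.
Area = (30 × 6) / 2 = 90.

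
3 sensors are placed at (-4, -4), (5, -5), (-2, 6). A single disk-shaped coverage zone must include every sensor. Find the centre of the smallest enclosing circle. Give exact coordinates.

(47/46, 9/46)

Call the three points A, B, C in the order given.
Side lengths²: AB² = 82, AC² = 104, BC² = 170.
Since BC² = 170 < 104 + 82 = 186, the triangle is acute, so the smallest enclosing circle is the circumcircle.
Circumcentre = (47/46, 9/46), r² = 45305/1058.
Centre = (47/46, 9/46).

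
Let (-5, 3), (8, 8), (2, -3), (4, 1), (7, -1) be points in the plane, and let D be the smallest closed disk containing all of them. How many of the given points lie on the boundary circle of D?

3

The minimum enclosing circle is determined by three boundary points: (-5, 3), (8, 8), (7, -1).
Their circumcentre is (57/28, 115/28) with r² = 19885/392.
The farthest remaining point (2, -3) is at distance² 19801/392 ≤ 19885/392.
The points at distance exactly r from the centre are (-5, 3), (8, 8), (7, -1) — 3 points.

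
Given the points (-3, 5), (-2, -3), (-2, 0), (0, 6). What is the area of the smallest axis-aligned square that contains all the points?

81

The bounding box has width 3 and height 9.
An axis-aligned square enclosing the set must have side ≥ max(width, height).
So the minimum side is max(3, 9) = 9.
Area = 9² = 81.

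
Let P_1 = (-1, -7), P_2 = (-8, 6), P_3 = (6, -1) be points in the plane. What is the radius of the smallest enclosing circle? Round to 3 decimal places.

8.010

Side lengths²: P_1P_2² = 218, P_1P_3² = 85, P_2P_3² = 245.
Since P_2P_3² = 245 < 218 + 85 = 303, the triangle is acute, so the smallest enclosing circle is the circumcircle.
Circumcentre = (-67/38, 37/38), r² = 46325/722.
r = √(46325/722) ≈ 8.010.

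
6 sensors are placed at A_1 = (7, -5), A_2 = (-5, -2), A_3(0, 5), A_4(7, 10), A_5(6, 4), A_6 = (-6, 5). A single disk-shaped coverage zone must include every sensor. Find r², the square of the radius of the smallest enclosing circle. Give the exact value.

26093/338

A smallest enclosing disk is always determined by at most three of the input points on its boundary.
The minimum enclosing circle is determined by three boundary points: A_1, A_4, A_6.
Their circumcentre is (63/26, 2.5) with r² = 26093/338.
The farthest remaining point A_2 is at distance² 25469/338 ≤ 26093/338.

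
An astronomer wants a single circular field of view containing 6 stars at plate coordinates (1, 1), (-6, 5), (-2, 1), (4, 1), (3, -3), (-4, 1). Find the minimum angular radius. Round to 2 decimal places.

A smallest enclosing disk is always determined by at most three of the input points on its boundary.
The farthest pair is (-6, 5)–(3, -3) with squared distance 145. The circle on this segment as diameter has centre (-1.5, 1) and r² = 145/4 = 36.25.
Check (1, 1): distance² to centre = 6.25 ≤ 36.25, so it lies inside.
All remaining points lie in this disk, and no smaller disk contains both endpoints, so this is the minimum enclosing circle.
r = √(36.25) ≈ 6.02.

6.02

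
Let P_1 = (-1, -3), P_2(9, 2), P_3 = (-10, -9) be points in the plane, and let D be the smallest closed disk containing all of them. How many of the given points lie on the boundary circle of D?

2

Side lengths²: P_1P_2² = 125, P_1P_3² = 117, P_2P_3² = 482.
Since P_2P_3² = 482 ≥ 125 + 117 = 242, the angle opposite P_2P_3 is not acute, so the smallest enclosing circle has P_2P_3 as diameter.
Centre = midpoint of P_2P_3 = (-0.5, -3.5), r² = 482/4 = 120.5.
The points at distance exactly r from the centre are P_2, P_3 — 2 points.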